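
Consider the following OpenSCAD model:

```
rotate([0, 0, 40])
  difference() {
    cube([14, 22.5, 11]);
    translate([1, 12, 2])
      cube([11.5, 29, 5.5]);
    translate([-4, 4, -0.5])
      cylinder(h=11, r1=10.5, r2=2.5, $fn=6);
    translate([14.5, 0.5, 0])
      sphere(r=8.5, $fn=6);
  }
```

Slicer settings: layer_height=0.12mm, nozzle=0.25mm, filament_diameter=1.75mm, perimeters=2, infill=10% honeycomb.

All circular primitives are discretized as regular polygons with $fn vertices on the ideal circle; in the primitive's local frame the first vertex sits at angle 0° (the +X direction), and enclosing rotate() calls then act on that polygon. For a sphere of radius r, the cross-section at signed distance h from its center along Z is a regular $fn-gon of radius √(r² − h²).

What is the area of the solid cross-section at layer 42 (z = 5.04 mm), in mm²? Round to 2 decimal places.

At z = 5.04 mm: the 14×22.5 cube contributes its full rectangle (area 315.00 mm²); the 11.5×29 cube at (1, 12) contributes its full rectangle (area 333.50 mm²); the cone at (-4, 4) contributes a regular 6-gon of circumradius 6.471 (interpolated between r1=10.5 and r2=2.5 at t=0.504) (area = (6/2)·6.471²·sin(360°/6) = 108.79 mm²); the r=8.5 sphere at (14.5, 0.5) contributes a regular 6-gon of circumradius √(8.5²−5.04²) = 6.845 (area = (6/2)·6.845²·sin(360°/6) = 121.72 mm²); Taking the first minus the rest: starting from the 14×22.5 cube (315.00 mm²), the 11.5×29 cube at (1, 12) partially overlaps it — only the 120.75 mm² overlap (of its 333.50 mm²) is removed, clipping the outline; the cone at (-4, 4) partially overlaps it — only the 10.55 mm² overlap (of its 108.79 mm²) is removed, clipping the outline; the r=8.5 sphere at (14.5, 0.5) partially overlaps it — only the 30.57 mm² overlap (of its 121.72 mm²) is removed, clipping the outline — area = 153.13 mm²; (whole slice rotated 40° about Z — lengths, areas and connectivity unchanged). Overall, the cross-section is a single solid region. Net area = 153.13 mm².

153.13 mm²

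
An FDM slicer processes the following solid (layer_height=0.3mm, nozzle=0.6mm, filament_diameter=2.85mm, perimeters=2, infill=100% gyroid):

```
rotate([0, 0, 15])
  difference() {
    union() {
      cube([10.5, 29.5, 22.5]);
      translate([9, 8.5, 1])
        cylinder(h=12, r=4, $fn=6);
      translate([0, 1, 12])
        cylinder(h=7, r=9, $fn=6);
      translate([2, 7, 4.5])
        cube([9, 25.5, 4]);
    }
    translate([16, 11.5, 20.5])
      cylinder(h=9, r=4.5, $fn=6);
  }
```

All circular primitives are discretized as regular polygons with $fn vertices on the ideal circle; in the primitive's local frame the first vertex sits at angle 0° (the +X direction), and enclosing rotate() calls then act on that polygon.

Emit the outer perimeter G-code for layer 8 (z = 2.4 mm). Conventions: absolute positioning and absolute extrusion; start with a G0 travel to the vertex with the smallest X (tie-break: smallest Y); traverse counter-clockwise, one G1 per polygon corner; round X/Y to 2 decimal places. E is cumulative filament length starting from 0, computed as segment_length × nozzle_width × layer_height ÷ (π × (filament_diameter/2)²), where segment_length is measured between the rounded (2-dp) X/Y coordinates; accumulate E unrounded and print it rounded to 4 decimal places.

G0 X-7.64 Y28.49 Z2.40
G1 X0.00 Y0.00 E0.8323
G1 X10.14 Y2.72 E1.1285
G1 X8.84 Y7.58 E1.2704
G1 X9.32 Y7.71 E1.2845
G1 X10.36 Y11.58 E1.3975
G1 X7.53 Y14.40 E1.5103
G1 X7.05 Y14.27 E1.5243
G1 X2.51 Y31.21 E2.0191
G1 X-7.64 Y28.49 E2.3156

At z = 2.4 mm: the 10.5×29.5 cube contributes its full rectangle; the cylinder at (9, 8.5): section is a regular 6-gon, circumradius r=4; the cylinder at (0, 1) is not intersected at this z (z outside [12, 19]); the cube at (2, 7) is absent (z outside [4.5, 8.5]); Combining (union): the regions partially overlap (shared area 31.18 mm²), so overlapping operands fuse into one piece — 1 connected region; the cylinder at (16, 11.5) is absent (z outside [20.5, 29.5]); Taking the first minus the rest: none of the subtracted shapes is present at this height, so that combined region is unchanged — 1 connected region; (rotated 15° about Z; rotation is an isometry so areas/perimeters/island counts are preserved). The outline is a single polygon with 9 vertices. Extrusion per mm of travel: 0.6 × 0.3 / (π × 1.425²) = 0.028216. Accumulating E over each segment gives final E = 2.3156.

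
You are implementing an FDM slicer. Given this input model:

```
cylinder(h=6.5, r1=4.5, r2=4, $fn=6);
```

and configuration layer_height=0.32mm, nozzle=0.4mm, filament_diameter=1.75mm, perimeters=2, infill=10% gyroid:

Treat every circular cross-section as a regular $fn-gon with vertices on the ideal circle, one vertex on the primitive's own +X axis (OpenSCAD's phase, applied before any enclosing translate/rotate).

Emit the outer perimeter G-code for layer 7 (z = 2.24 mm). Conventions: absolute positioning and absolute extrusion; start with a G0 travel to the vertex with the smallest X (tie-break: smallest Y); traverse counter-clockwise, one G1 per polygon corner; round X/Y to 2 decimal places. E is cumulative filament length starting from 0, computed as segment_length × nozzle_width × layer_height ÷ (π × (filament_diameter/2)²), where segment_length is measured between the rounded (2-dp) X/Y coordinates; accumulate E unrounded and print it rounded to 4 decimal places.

G0 X-4.33 Y0.00 Z2.24
G1 X-2.16 Y-3.75 E0.2306
G1 X2.16 Y-3.75 E0.4605
G1 X4.33 Y0.00 E0.6910
G1 X2.16 Y3.75 E0.9216
G1 X-2.16 Y3.75 E1.1515
G1 X-4.33 Y0.00 E1.3820

At z = 2.24 mm: the cone contributes a regular 6-gon of circumradius 4.328 (interpolated between r1=4.5 and r2=4 at t=0.345). The outline is a single polygon with 6 vertices. Extrusion per mm of travel: 0.4 × 0.32 / (π × 0.875²) = 0.053216. Accumulating E over each segment gives final E = 1.3820.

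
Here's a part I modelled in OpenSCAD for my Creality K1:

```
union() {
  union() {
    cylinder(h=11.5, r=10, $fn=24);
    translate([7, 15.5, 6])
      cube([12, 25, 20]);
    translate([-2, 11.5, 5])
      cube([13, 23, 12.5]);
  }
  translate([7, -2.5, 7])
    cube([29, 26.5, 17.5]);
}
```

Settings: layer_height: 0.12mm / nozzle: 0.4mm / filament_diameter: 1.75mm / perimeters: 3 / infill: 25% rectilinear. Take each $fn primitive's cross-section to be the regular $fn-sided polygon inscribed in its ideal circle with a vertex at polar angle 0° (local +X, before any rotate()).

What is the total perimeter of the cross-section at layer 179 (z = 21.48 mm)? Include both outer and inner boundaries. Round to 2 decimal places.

At z = 21.48 mm: the cylinder is absent (z outside [0, 11.5]); the cube at (7, 15.5) (footprint 12×25) is included at this height (perimeter 74.00 mm); the cube at (-2, 11.5) is not intersected at this z (z outside [5, 17.5]); Taking the union: only the 12×25 cube at (7, 15.5) is present, so the union is just that shape — boundary = 74.00 mm; the cube at (7, -2.5) (footprint 29×26.5) is included at this height (perimeter 111.00 mm); Merging all regions: the regions partially overlap (shared area 102.00 mm²), so the edge portions inside another operand are dropped and the merged outline is re-measured after clipping — boundary = 144.00 mm. Overall, the cross-section is a single solid region. Total boundary length (outer) = 144.00 mm.

144.00 mm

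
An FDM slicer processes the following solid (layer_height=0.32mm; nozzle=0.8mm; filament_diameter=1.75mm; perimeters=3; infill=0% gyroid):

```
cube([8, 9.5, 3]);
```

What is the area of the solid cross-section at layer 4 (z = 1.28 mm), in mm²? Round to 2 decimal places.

76.00 mm²

At z = 1.28 mm: the 8×9.5 cube contributes its full rectangle (area 76.00 mm²). Overall, the cross-section is a single solid region. Net area = 76.00 mm².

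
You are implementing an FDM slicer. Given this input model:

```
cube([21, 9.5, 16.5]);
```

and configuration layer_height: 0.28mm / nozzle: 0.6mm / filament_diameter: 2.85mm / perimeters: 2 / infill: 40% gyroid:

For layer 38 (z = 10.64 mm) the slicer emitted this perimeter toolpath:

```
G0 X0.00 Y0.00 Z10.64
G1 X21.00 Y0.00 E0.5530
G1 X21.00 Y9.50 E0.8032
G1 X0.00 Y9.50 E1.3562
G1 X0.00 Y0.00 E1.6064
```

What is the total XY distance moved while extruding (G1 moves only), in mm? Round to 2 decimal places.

61.00 mm

Sum the Euclidean lengths of each G1 segment: total = 61.00 mm.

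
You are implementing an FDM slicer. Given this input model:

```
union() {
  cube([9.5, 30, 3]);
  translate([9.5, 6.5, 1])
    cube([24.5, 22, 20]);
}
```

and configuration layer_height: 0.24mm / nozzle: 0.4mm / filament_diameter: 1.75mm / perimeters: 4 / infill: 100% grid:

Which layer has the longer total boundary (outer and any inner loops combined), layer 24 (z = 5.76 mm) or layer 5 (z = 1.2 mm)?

layer 5 (z = 1.2 mm)

Layer 24 (z = 5.76): the cube is absent (z outside [0, 3]); the cube at (9.5, 6.5) is present — its section is the full 24.5×22 rectangle (perimeter 93.00 mm); Combining (union): only the 24.5×22 cube at (9.5, 6.5) is present, so the union is just that shape — boundary = 93.00 mm. So its perimeter = 93.00 mm. Layer 5 (z = 1.2): the cube (footprint 9.5×30) is included at this height (perimeter 79.00 mm); the 24.5×22 cube at (9.5, 6.5) contributes its full rectangle (perimeter 93.00 mm); Combining (union): the 2 present regions share edge segments without overlapping in area, so areas simply add but the touching pieces fuse into one outline (the shared edge portions become interior and drop out of the boundary) — boundary = 128.00 mm. So its perimeter = 128.00 mm. Layer 5 is larger (128.00 vs 93.00 mm).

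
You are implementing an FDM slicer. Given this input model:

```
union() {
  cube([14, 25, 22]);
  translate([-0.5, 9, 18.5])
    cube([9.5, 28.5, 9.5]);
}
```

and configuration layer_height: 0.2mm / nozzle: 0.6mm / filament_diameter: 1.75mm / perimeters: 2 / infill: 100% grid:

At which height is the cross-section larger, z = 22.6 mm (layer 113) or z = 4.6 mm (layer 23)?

Layer 113 (z = 22.6): the cube is absent (z outside [0, 22]); the cube at (-0.5, 9) is present — its section is the full 9.5×28.5 rectangle (area 270.75 mm²); Taking the union: only the 9.5×28.5 cube at (-0.5, 9) is present, so the union is just that shape — area = 270.75 mm². So its area = 270.75 mm². Layer 23 (z = 4.6): the 14×25 cube contributes its full rectangle (area 350.00 mm²); the cube at (-0.5, 9) is absent (z outside [18.5, 28]); Taking the union: only the 14×25 cube is present, so the union is just that shape — area = 350.00 mm². So its area = 350.00 mm². Layer 23 is larger (350.00 vs 270.75 mm²).

layer 23 (z = 4.6 mm)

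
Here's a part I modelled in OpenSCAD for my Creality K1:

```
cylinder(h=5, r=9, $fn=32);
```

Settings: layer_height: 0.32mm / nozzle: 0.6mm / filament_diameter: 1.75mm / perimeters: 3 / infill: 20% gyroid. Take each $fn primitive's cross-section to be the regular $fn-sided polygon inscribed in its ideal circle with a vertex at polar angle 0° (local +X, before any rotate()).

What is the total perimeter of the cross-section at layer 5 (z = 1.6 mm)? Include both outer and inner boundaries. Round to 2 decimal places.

56.46 mm

At z = 1.6 mm: the r=9 cylinder contributes a regular 32-gon of circumradius 9 (perimeter = 2·32·9.000·sin(180°/32) = 56.46 mm). Overall, the cross-section is a single solid region. Total boundary length (outer) = 56.46 mm.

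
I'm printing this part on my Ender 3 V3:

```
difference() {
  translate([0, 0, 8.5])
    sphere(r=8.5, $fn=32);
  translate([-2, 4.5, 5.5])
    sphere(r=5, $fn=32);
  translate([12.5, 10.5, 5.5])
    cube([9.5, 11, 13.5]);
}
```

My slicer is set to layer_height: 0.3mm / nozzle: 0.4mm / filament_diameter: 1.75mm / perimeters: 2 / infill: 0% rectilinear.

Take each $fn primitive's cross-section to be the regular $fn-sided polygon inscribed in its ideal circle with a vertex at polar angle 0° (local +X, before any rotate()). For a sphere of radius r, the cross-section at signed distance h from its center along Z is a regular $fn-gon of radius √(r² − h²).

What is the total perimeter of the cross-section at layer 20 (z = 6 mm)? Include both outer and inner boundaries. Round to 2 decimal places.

60.15 mm

At z = 6 mm: the sphere: section is a regular 32-gon, circumradius = √(r²−h²) = √(8.5²−2.5²) = 8.124 (perimeter = 2·32·8.124·sin(180°/32) = 50.96 mm); the r=5 sphere at (-2, 4.5) slices to a regular 32-gon of circumradius 4.975 (√(r²−h²) with h=0.5 from center) (perimeter = 2·32·4.975·sin(180°/32) = 31.21 mm); the 9.5×11 cube at (12.5, 10.5) contributes its full rectangle (perimeter 41.00 mm); After the difference (first − rest): starting from the r=8.5 sphere, the r=5 sphere at (-2, 4.5) partially overlaps it — only the 64.48 mm² overlap (of its 77.26 mm²) is removed, clipping the outline; the 9.5×11 cube at (12.5, 10.5) misses the remaining region (no effect) — boundary = 60.15 mm. Overall, the cross-section is a single solid region. Total boundary length (outer) = 60.15 mm.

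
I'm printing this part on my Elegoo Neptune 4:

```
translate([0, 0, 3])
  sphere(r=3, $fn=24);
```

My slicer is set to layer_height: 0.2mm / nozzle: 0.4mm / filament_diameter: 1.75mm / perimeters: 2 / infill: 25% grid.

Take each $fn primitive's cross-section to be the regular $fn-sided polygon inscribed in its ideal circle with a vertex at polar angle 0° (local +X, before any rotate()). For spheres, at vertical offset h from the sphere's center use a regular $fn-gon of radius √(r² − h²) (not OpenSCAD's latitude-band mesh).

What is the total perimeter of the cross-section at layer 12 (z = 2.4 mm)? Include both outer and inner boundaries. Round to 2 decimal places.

At z = 2.4 mm: the r=3 sphere contributes a regular 24-gon of circumradius √(3²−0.6²) = 2.939 (perimeter = 2·24·2.939·sin(180°/24) = 18.42 mm). Overall, the cross-section is a single solid region. Total boundary length (outer) = 18.42 mm.

18.42 mm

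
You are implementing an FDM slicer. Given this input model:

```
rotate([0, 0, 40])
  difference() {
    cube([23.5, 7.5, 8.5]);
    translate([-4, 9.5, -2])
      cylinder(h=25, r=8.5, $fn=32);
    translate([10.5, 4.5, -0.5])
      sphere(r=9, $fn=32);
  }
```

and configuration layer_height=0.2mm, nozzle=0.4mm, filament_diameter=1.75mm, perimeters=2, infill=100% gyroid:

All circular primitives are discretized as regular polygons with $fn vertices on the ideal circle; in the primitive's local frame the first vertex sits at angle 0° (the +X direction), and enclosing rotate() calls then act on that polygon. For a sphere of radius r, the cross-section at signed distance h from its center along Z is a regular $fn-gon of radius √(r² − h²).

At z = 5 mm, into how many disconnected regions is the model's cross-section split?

2

At z = 5 mm: the 23.5×7.5 cube contributes its full rectangle; the r=8.5 cylinder at (-4, 9.5) contributes a regular 32-gon of circumradius 8.5; the r=9 sphere at (10.5, 4.5) slices to a regular 32-gon of circumradius 7.124 (√(r²−h²) with h=5.5 from center); Subtracting the remaining from the first: starting from the 23.5×7.5 cube, the r=8.5 cylinder at (-4, 9.5) partially overlaps it — only the 15.00 mm² overlap (of its 225.52 mm²) is removed, clipping the outline; the r=9 sphere at (10.5, 4.5) partially overlaps it — only the 100.26 mm² overlap (of its 158.41 mm²) is removed, clipping the outline — 2 connected regions; (whole slice rotated 40° about Z — lengths, areas and connectivity unchanged). The result has 2 disconnected regions.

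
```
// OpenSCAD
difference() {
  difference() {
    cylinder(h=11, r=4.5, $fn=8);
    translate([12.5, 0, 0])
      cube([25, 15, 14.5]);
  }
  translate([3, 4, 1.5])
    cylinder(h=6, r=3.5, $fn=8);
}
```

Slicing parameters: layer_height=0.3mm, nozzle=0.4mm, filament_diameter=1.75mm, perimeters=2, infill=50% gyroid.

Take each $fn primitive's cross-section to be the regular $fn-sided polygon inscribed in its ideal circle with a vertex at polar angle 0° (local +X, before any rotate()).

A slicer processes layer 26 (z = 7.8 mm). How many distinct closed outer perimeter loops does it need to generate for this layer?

At z = 7.8 mm: the cylinder: section is a regular 8-gon, circumradius r=4.5; the cube at (12.5, 0) (footprint 25×15) is included at this height; After the difference (first − rest): starting from the r=4.5 cylinder, the 25×15 cube at (12.5, 0) misses the remaining region (no effect) — 1 connected region; the cylinder at (3, 4) does not reach this height (z outside [1.5, 7.5]); Taking the first minus the rest: none of the subtracted shapes is present at this height, so that combined region is unchanged — 1 connected region. The result has 1 disconnected region.

1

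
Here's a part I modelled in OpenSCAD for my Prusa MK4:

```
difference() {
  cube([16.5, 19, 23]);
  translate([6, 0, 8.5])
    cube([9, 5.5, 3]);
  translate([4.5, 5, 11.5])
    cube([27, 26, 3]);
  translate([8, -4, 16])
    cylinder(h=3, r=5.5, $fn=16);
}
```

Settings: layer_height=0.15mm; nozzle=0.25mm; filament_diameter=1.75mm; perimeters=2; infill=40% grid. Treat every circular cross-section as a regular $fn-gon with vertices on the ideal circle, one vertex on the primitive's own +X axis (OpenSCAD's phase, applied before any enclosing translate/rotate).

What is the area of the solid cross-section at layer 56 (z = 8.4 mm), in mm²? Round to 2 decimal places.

At z = 8.4 mm: the cube (footprint 16.5×19) is included at this height (area 313.50 mm²); the cube at (6, 0) is absent (z outside [8.5, 11.5]); the cube at (4.5, 5) does not reach this height (z outside [11.5, 14.5]); the cylinder at (8, -4) is absent (z outside [16, 19]); Subtracting the remaining from the first: none of the subtracted shapes is present at this height, so the 16.5×19 cube is unchanged — area = 313.50 mm². Overall, the cross-section is a single solid region. Net area = 313.50 mm².

313.50 mm²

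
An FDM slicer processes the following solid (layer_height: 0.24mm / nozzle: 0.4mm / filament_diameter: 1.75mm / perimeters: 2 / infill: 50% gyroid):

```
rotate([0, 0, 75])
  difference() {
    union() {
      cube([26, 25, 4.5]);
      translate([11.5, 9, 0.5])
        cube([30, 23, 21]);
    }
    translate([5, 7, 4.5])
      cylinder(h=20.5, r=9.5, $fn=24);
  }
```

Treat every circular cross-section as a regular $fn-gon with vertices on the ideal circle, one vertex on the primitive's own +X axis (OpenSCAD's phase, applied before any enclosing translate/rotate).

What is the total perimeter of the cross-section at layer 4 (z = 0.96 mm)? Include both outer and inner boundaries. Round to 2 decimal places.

At z = 0.96 mm: the cube (footprint 26×25) is included at this height (perimeter 102.00 mm); the cube at (11.5, 9) is present — its section is the full 30×23 rectangle (perimeter 106.00 mm); Combining (union): the regions partially overlap (shared area 232.00 mm²), so the edge portions inside another operand are dropped and the merged outline is re-measured after clipping — boundary = 147.00 mm; the cylinder at (5, 7) does not reach this height (z outside [4.5, 25]); Taking the first minus the rest: none of the subtracted shapes is present at this height, so the result so far is unchanged — boundary = 147.00 mm; (rotated 75° about Z; rotation is an isometry so areas/perimeters/island counts are preserved). Overall, the cross-section is a single solid region. Total boundary length (outer) = 147.00 mm.

147.00 mm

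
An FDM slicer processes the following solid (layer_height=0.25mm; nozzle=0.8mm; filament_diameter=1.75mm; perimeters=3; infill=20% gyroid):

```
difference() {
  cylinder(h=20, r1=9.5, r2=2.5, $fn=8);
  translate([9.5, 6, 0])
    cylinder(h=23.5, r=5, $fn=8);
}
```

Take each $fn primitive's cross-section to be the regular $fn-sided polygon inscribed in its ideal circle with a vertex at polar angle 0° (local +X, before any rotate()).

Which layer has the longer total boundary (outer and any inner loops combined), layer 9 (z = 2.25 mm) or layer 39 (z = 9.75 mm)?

layer 9 (z = 2.25 mm)

Layer 9 (z = 2.25): the cone (r1=9.5→r2=2.5) has section circumradius 8.713 here — a regular 8-gon (perimeter = 2·8·8.713·sin(180°/8) = 53.35 mm); the cylinder at (9.5, 6): section is a regular 8-gon, circumradius r=5 (perimeter = 2·8·5.000·sin(180°/8) = 30.61 mm); After the difference (first − rest): starting from the cone, the r=5 cylinder at (9.5, 6) partially overlaps it — only the 7.57 mm² overlap (of its 70.71 mm²) is removed, clipping the outline — boundary = 53.81 mm. So its perimeter = 53.81 mm. Layer 39 (z = 9.75): the cone (r1=9.5→r2=2.5) has section circumradius 6.088 here — a regular 8-gon (perimeter = 2·8·6.088·sin(180°/8) = 37.27 mm); the r=5 cylinder at (9.5, 6) gives a regular 8-gon of circumradius 5 (constant along its height) (perimeter = 2·8·5.000·sin(180°/8) = 30.61 mm); Taking the first minus the rest: starting from the cone, the r=5 cylinder at (9.5, 6) misses the remaining region (no effect) — boundary = 37.27 mm. So its perimeter = 37.27 mm. Layer 9 is larger (53.81 vs 37.27 mm).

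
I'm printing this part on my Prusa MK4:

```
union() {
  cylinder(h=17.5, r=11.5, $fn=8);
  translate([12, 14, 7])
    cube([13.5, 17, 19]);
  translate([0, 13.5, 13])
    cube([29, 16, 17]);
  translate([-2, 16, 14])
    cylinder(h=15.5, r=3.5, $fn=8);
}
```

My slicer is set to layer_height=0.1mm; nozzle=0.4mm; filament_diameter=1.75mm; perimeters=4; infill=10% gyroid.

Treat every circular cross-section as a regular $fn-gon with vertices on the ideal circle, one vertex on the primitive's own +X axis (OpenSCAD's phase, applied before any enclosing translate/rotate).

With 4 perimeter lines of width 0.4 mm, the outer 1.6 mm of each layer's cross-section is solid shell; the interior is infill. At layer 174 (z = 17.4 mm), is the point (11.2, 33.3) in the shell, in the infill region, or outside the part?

outside

At z = 17.4 mm: the r=11.5 cylinder contributes a regular 8-gon of circumradius 11.5; the 13.5×17 cube at (12, 14) contributes its full rectangle; the cube at (0, 13.5) (footprint 29×16) is included at this height; the r=3.5 cylinder at (-2, 16) gives a regular 8-gon of circumradius 3.5 (constant along its height); Merging all regions: the regions partially overlap (shared area 214.20 mm²), so overlapping operands fuse into one piece — 2 connected regions. Overall, the cross-section has 2 separate islands. The nearest boundary edge runs (12.00, 29.50)→(12.00, 31.00); distance from the point to it = 2.44 mm. The point is not inside any of the regions above, so it lies outside the cross-section (2.44 mm from the nearest boundary).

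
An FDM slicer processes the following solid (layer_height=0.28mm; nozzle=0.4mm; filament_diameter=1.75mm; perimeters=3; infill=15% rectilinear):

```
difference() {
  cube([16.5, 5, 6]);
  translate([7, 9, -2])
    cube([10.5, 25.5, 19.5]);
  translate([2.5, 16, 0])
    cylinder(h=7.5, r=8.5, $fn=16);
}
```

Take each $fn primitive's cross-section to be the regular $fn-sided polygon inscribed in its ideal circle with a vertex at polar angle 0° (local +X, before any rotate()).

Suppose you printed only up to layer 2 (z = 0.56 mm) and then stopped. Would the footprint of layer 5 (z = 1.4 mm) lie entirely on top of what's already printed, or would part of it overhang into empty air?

entirely on top

Compare the two slices. At z = 0.56: the 16.5×5 cube contributes its full rectangle (area 82.50 mm²); the cube at (7, 9) is present — its section is the full 10.5×25.5 rectangle (area 267.75 mm²); the cylinder at (2.5, 16): section is a regular 16-gon, circumradius r=8.5 (area = (16/2)·8.500²·sin(360°/16) = 221.19 mm²); After the difference (first − rest): starting from the 16.5×5 cube (82.50 mm²), the 10.5×25.5 cube at (7, 9) misses the remaining region (no effect); the r=8.5 cylinder at (2.5, 16) misses the remaining region (no effect) — area = 82.50 mm². At z = 1.4: the cube (footprint 16.5×5) is included at this height (area 82.50 mm²); the cube at (7, 9) (footprint 10.5×25.5) is included at this height (area 267.75 mm²); the r=8.5 cylinder at (2.5, 16) gives a regular 16-gon of circumradius 8.5 (constant along its height) (area = (16/2)·8.500²·sin(360°/16) = 221.19 mm²); After the difference (first − rest): starting from the 16.5×5 cube (82.50 mm²), the 10.5×25.5 cube at (7, 9) misses the remaining region (no effect); the r=8.5 cylinder at (2.5, 16) misses the remaining region (no effect) — area = 82.50 mm². Checking containment: the cross-section at z = 1.4 is a subset of the cross-section at z = 0.56.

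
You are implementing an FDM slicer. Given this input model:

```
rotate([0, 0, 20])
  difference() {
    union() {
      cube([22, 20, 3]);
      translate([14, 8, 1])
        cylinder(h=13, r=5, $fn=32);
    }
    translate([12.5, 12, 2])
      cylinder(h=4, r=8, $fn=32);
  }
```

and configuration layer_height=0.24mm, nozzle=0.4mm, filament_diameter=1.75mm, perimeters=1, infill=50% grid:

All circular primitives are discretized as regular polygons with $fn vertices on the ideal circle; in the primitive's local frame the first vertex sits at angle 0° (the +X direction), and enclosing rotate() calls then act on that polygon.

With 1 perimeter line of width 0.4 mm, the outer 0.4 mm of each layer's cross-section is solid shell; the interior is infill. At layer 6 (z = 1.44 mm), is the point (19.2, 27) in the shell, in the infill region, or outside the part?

At z = 1.44 mm: the 22×20 cube contributes its full rectangle; the r=5 cylinder at (14, 8) contributes a regular 32-gon of circumradius 5; Combining (union): the r=5 cylinder at (14, 8) lies entirely inside the 22×20 cube, so the union is just the 22×20 cube — 1 connected region; the cylinder at (12.5, 12) is not intersected at this z (z outside [2, 6]); Subtracting the remaining from the first: none of the subtracted shapes is present at this height, so that combined region is unchanged — 1 connected region; (rotated 20° about Z; rotation is an isometry so areas/perimeters/island counts are preserved). Overall, the cross-section is a single solid region. Undo the 20° rotation: the query point maps to (27.277, 18.805) in the un-rotated model frame. The nearest boundary edge runs (22.00, 20.00)→(22.00, 0.00); distance from the point to it = 5.28 mm. The point is not inside any of the regions above, so it lies outside the cross-section (5.28 mm from the nearest boundary).

outside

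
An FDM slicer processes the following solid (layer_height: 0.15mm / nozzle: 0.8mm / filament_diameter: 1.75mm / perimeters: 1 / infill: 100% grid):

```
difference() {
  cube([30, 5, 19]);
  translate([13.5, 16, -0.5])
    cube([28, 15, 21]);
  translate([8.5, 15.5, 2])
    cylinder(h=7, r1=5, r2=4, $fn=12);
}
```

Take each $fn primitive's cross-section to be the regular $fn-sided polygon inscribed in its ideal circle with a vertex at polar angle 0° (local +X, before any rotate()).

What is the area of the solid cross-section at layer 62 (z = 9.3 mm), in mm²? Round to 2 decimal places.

150.00 mm²

At z = 9.3 mm: the cube is present — its section is the full 30×5 rectangle (area 150.00 mm²); the cube at (13.5, 16) (footprint 28×15) is included at this height (area 420.00 mm²); the cone at (8.5, 15.5) does not reach this height (z outside [2, 9]); Taking the first minus the rest: starting from the 30×5 cube (150.00 mm²), the 28×15 cube at (13.5, 16) misses the remaining region (no effect) — area = 150.00 mm². Overall, the cross-section is a single solid region. Net area = 150.00 mm².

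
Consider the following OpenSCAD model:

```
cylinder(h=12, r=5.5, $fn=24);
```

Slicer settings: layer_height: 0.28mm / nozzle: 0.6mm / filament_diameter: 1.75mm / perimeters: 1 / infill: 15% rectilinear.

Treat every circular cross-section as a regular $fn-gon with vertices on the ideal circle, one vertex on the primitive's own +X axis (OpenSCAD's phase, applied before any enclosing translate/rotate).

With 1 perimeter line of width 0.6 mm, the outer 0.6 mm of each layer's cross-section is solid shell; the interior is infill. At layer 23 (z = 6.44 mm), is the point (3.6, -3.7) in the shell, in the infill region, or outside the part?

At z = 6.44 mm: the r=5.5 cylinder contributes a regular 24-gon of circumradius 5.5. Overall, the cross-section is a single solid region. The nearest boundary edge runs (2.75, -4.76)→(3.89, -3.89); distance from the point to it = 0.33 mm. The point is inside the cross-section, 0.33 mm from the nearest boundary — within the 0.6 mm shell band (1 × 0.6).

shell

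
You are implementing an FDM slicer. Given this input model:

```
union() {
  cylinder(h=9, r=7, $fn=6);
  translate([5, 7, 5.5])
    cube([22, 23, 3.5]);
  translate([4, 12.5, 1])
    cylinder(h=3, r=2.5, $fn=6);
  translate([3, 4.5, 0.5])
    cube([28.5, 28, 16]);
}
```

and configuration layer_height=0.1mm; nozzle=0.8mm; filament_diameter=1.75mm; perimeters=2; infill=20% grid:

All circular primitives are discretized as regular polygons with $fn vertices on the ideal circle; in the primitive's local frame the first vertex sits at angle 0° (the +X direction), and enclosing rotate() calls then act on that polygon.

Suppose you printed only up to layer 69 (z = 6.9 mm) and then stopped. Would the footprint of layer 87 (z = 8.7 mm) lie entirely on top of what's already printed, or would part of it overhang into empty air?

Compare the two slices. At z = 6.9: the r=7 cylinder contributes a regular 6-gon of circumradius 7 (area = (6/2)·7.000²·sin(360°/6) = 127.31 mm²); the cube at (5, 7) (footprint 22×23) is included at this height (area 506.00 mm²); the cylinder at (4, 12.5) is absent (z outside [1, 4]); the 28.5×28 cube at (3, 4.5) contributes its full rectangle (area 798.00 mm²); Merging all regions: the regions partially overlap — summed areas 1431.31 mm² minus the doubly-counted overlap 507.49 mm² gives 923.82 mm² — area = 923.82 mm². At z = 8.7: the r=7 cylinder gives a regular 6-gon of circumradius 7 (constant along its height) (area = (6/2)·7.000²·sin(360°/6) = 127.31 mm²); the 22×23 cube at (5, 7) contributes its full rectangle (area 506.00 mm²); the cylinder at (4, 12.5) is absent (z outside [1, 4]); the cube at (3, 4.5) is present — its section is the full 28.5×28 rectangle (area 798.00 mm²); Taking the union: the regions partially overlap — summed areas 1431.31 mm² minus the doubly-counted overlap 507.49 mm² gives 923.82 mm² — area = 923.82 mm². Checking containment: the cross-section at z = 8.7 is a subset of the cross-section at z = 6.9.

entirely on top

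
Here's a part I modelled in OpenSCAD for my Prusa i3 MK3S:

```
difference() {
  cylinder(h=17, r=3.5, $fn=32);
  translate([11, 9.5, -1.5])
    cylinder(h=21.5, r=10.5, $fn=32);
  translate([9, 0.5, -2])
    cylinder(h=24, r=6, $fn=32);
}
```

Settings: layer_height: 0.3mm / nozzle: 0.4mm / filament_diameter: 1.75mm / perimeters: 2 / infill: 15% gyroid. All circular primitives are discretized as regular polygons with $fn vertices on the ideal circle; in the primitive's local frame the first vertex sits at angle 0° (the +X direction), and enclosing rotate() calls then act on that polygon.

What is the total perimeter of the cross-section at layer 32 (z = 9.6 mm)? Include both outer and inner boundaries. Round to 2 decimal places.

At z = 9.6 mm: the r=3.5 cylinder contributes a regular 32-gon of circumradius 3.5 (perimeter = 2·32·3.500·sin(180°/32) = 21.96 mm); the r=10.5 cylinder at (11, 9.5) gives a regular 32-gon of circumradius 10.5 (constant along its height) (perimeter = 2·32·10.500·sin(180°/32) = 65.87 mm); the r=6 cylinder at (9, 0.5) contributes a regular 32-gon of circumradius 6 (perimeter = 2·32·6.000·sin(180°/32) = 37.64 mm); Taking the first minus the rest: starting from the r=3.5 cylinder, the r=10.5 cylinder at (11, 9.5) misses the remaining region (no effect); the r=6 cylinder at (9, 0.5) partially overlaps it — only the 0.85 mm² overlap (of its 112.37 mm²) is removed, clipping the outline — boundary = 21.90 mm. Overall, the cross-section is a single solid region. Total boundary length (outer) = 21.90 mm.

21.90 mm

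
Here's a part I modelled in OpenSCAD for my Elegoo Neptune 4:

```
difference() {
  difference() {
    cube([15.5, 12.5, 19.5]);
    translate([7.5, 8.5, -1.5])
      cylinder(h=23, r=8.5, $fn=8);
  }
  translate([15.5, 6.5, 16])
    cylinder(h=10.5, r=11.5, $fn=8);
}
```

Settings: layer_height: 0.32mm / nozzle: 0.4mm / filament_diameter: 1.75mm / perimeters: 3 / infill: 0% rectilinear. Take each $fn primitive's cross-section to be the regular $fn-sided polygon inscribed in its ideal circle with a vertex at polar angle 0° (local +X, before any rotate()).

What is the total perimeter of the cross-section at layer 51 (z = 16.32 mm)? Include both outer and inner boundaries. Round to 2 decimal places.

26.52 mm

At z = 16.32 mm: the 15.5×12.5 cube contributes its full rectangle (perimeter 56.00 mm); the cylinder at (7.5, 8.5): section is a regular 8-gon, circumradius r=8.5 (perimeter = 2·8·8.500·sin(180°/8) = 52.04 mm); After the difference (first − rest): starting from the 15.5×12.5 cube, the r=8.5 cylinder at (7.5, 8.5) partially overlaps it — only the 160.53 mm² overlap (of its 204.35 mm²) is removed, clipping the outline — boundary = 61.91 mm; the r=11.5 cylinder at (15.5, 6.5) gives a regular 8-gon of circumradius 11.5 (constant along its height) (perimeter = 2·8·11.500·sin(180°/8) = 70.41 mm); After the difference (first − rest): starting from that combined region, the r=11.5 cylinder at (15.5, 6.5) partially overlaps it — only the 18.99 mm² overlap (of its 374.06 mm²) is removed, clipping the outline — boundary = 26.52 mm. Overall, the cross-section has 2 separate islands. Total boundary length (outer) = 26.52 mm.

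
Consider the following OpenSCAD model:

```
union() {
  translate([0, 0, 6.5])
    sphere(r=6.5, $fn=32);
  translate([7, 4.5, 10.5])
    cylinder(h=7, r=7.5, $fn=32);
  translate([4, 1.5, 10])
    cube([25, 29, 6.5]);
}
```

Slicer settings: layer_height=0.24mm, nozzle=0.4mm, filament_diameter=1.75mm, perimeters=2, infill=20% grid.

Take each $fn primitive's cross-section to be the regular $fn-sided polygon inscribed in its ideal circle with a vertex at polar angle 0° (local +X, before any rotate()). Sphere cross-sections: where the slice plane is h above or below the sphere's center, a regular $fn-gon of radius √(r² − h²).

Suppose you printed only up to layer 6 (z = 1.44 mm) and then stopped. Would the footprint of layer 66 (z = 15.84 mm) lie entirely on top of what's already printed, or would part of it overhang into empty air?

part overhangs

Compare the two slices. At z = 1.44: the r=6.5 sphere slices to a regular 32-gon of circumradius 4.080 (√(r²−h²) with h=5.06 from center) (area = (32/2)·4.080²·sin(360°/32) = 51.96 mm²); the cylinder at (7, 4.5) is not intersected at this z (z outside [10.5, 17.5]); the cube at (4, 1.5) is absent (z outside [10, 16.5]); Merging all regions: only the r=6.5 sphere is present, so the union is just that shape — area = 51.96 mm². At z = 15.84: the sphere does not reach this height (|z−center|=9.340 > r=6.5); the cylinder at (7, 4.5): section is a regular 32-gon, circumradius r=7.5 (area = (32/2)·7.500²·sin(360°/32) = 175.58 mm²); the 25×29 cube at (4, 1.5) contributes its full rectangle (area 725.00 mm²); Combining (union): the regions partially overlap — summed areas 900.58 mm² minus the doubly-counted overlap 96.52 mm² gives 804.06 mm² — area = 804.06 mm². Checking containment: at z = 15.84 the cross-section extends beyond the z = 1.44 cross-section by about 787.52 mm².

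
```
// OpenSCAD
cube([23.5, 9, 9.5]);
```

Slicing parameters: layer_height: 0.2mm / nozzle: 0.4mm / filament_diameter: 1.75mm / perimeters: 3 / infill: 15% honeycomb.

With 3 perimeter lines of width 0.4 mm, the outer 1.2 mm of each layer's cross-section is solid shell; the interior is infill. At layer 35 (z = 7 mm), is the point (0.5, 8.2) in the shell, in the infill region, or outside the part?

shell

At z = 7 mm: the cube (footprint 23.5×9) is included at this height. Overall, the cross-section is a single solid region. The nearest boundary edge runs (0.00, 9.00)→(0.00, 0.00); distance from the point to it = 0.50 mm. The point is inside the cross-section, 0.50 mm from the nearest boundary — within the 1.2 mm shell band (3 × 0.4).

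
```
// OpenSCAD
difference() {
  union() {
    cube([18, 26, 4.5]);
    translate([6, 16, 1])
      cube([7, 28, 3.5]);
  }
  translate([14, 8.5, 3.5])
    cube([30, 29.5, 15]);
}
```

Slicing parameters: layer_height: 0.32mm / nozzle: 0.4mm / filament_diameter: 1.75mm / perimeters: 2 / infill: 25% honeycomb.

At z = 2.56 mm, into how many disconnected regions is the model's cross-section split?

1

At z = 2.56 mm: the 18×26 cube contributes its full rectangle; the cube at (6, 16) is present — its section is the full 7×28 rectangle; Combining (union): the regions partially overlap (shared area 70.00 mm²), so overlapping operands fuse into one piece — 1 connected region; the cube at (14, 8.5) does not reach this height (z outside [3.5, 18.5]); Taking the first minus the rest: none of the subtracted shapes is present at this height, so that combined region is unchanged — 1 connected region. The result has 1 disconnected region.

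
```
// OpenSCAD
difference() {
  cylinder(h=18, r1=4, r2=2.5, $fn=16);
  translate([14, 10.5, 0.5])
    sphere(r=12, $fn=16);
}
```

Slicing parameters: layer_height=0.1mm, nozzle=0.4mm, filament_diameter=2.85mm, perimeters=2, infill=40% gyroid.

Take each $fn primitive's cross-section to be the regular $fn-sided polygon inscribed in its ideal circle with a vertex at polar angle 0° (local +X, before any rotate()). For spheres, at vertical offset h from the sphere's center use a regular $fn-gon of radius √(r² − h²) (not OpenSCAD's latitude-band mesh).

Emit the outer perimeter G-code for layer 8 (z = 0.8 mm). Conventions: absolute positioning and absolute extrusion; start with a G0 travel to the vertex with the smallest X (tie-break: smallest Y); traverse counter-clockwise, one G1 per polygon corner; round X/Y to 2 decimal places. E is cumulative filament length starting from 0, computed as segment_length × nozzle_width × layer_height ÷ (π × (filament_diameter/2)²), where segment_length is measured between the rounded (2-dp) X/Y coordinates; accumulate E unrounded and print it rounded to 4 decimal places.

G0 X-3.93 Y0.00 Z0.80
G1 X-3.63 Y-1.51 E0.0097
G1 X-2.78 Y-2.78 E0.0192
G1 X-1.51 Y-3.63 E0.0288
G1 X0.00 Y-3.93 E0.0385
G1 X1.51 Y-3.63 E0.0481
G1 X2.78 Y-2.78 E0.0577
G1 X3.63 Y-1.51 E0.0673
G1 X3.93 Y0.00 E0.0769
G1 X3.63 Y1.51 E0.0866
G1 X2.78 Y2.78 E0.0962
G1 X1.51 Y3.63 E0.1058
G1 X0.00 Y3.93 E0.1154
G1 X-1.51 Y3.63 E0.1251
G1 X-2.78 Y2.78 E0.1346
G1 X-3.63 Y1.51 E0.1442
G1 X-3.93 Y0.00 E0.1539

At z = 0.8 mm: the cone contributes a regular 16-gon of circumradius 3.933 (interpolated between r1=4 and r2=2.5 at t=0.044); the sphere at (14, 10.5): section is a regular 16-gon, circumradius = √(r²−h²) = √(12²−0.3²) = 11.996; Taking the first minus the rest: starting from the cone, the r=12 sphere at (14, 10.5) misses the remaining region (no effect) — 1 connected region. The outline is a single polygon with 16 vertices. Extrusion per mm of travel: 0.4 × 0.1 / (π × 1.425²) = 0.006270. Accumulating E over each segment gives final E = 0.1539.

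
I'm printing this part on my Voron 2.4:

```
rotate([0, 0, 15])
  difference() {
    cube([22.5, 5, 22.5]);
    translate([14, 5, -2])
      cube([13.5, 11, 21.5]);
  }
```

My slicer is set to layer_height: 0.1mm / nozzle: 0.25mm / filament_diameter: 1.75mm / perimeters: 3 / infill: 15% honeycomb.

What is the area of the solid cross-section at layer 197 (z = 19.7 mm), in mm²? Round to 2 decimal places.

At z = 19.7 mm: the 22.5×5 cube contributes its full rectangle (area 112.50 mm²); the cube at (14, 5) does not reach this height (z outside [-2, 19.5]); Subtracting the remaining from the first: none of the subtracted shapes is present at this height, so the 22.5×5 cube is unchanged — area = 112.50 mm²; (whole slice rotated 15° about Z — lengths, areas and connectivity unchanged). Overall, the cross-section is a single solid region. Net area = 112.50 mm².

112.50 mm²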